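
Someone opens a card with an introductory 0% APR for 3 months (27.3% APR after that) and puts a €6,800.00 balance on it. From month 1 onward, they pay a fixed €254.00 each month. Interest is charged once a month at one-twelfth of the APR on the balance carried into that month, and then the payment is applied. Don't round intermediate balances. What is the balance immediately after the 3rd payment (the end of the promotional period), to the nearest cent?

€6,038.00

Promo months 1–3 at r₀ = 0%/12 = 0; months 4+ at r₁ = 27.3%/12 = 0.02275.
After month 3 (no interest yet): B = €6,800.00 − 3·€254.00 = €6,038.00.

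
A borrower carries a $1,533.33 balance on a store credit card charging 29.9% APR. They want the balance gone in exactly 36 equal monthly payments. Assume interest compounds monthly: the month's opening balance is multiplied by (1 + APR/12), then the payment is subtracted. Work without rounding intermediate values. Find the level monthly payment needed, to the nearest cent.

$65.01

Monthly rate r = 29.9%/12 = 2.49167% = 0.0249167.
Level-payment amortization: P = B₀·r / (1 − (1+r)^(−n)) = 1533.33·0.0249167 / (1 − 1.02492^(−36)).
Denominator 1 − (1+r)^(−36) = 0.587701264.
P = 38.2055 / 0.587701264 ≈ 65.01.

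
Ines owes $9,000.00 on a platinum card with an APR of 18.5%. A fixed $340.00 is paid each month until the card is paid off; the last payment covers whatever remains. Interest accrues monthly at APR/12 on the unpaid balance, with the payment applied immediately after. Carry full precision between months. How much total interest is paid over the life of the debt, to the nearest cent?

$2,654.54

Monthly rate r = 18.5%/12 = 1.54167% = 0.0154167.
Payoff takes n = ⌈−ln(1 − rB₀/P)/ln(1+r)⌉ = ⌈34.277⌉ = 35 payments; the last is $94.54.
Total paid = 34·$340.00 + $94.54 = $11,654.54.
Total interest = total paid − principal = $11,654.54 − $9,000.00 = $2,654.54.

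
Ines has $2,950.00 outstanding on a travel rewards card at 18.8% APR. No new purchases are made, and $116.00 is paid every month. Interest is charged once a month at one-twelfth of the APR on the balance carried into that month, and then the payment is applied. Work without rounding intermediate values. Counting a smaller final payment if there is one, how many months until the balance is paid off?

Monthly rate r = 18.8%/12 = 1.56667% = 0.0156667.
Recurrence: B ← B·(1+r) − $116.00.
Month 1: interest $46.22; balance after payment $2,880.22.
Month 2: interest $45.12; balance after payment $2,809.34.
Closed form: n = −ln(1 − rB₀/P)/ln(1+r) = −ln(0.60158)/ln(1.01567) ≈ 32.691, so the balance reaches zero during payment 33.

33 payments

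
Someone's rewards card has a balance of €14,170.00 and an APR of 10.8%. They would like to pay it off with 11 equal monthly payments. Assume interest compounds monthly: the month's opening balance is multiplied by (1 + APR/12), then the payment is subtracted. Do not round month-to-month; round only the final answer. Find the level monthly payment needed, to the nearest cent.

Monthly rate r = 10.8%/12 = 0.9% = 0.009.
Level-payment amortization: P = B₀·r / (1 − (1+r)^(−n)) = 14170.00·0.009 / (1 − 1.009^(−11)).
Denominator 1 − (1+r)^(−11) = 0.0938560996.
P = 127.53 / 0.0938560996 ≈ 1358.78.

€1,358.78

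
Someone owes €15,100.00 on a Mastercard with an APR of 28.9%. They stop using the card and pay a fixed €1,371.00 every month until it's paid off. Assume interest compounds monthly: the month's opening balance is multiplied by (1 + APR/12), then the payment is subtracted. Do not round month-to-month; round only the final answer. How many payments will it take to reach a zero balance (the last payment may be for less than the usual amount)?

Monthly rate r = 28.9%/12 = 2.40833% = 0.0240833.
Recurrence: B ← B·(1+r) − €1,371.00.
Month 1: interest €363.66; balance after payment €14,092.66.
Month 2: interest €339.40; balance after payment €13,061.06.
Closed form: n = −ln(1 − rB₀/P)/ln(1+r) = −ln(0.73475)/ln(1.02408) ≈ 12.952, so the balance reaches zero during payment 13.

13 months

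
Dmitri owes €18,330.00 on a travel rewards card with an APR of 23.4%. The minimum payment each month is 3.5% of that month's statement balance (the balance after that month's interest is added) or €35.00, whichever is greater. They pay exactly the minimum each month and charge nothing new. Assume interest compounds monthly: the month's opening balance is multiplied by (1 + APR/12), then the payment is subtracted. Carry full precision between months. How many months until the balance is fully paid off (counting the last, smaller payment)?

Monthly rate r = 23.4%/12 = 1.95% = 0.0195.
While 3.5% of the post-interest balance exceeds €35.00, each month B ← (B·(1+r))·(1 − 0.035), i.e. B shrinks by the factor (1+r)·0.965 = 0.98382.
This holds for months 1–180. Entering month 181 the balance is €972.26; 3.5% of the post-interest balance is now below €35.00, so the flat €35.00 minimum applies from here.
From month 181 a fixed €35.00 at rate r clears €972.26 in 41 more payments. Total: 180 + 41 = 221 months.

221 months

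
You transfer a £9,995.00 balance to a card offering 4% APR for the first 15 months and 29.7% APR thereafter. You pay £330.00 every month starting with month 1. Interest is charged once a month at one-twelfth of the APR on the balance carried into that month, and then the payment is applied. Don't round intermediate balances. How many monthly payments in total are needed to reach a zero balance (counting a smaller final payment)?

37 months

Promo months 1–15 at r₀ = 4%/12 = 0.00333333; months 16+ at r₁ = 29.7%/12 = 0.02475.
After month 15: iterate B ← B·(1+r₀) − £330.00 for 15 months → £5,439.40.
Then at r₁ with £330.00/mo: n₂ = −ln(1 − r₁·B/P)/ln(1+r₁) ≈ 21.44 → 22 more payments.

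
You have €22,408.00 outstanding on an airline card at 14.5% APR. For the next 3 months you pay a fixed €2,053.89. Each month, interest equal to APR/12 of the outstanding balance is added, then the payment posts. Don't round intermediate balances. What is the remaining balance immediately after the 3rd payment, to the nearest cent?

Monthly rate r = 14.5%/12 = 1.20833% = 0.0120833.
Each month: B ← B·(1+r) − €2,053.89.
Month 1: interest €270.76; balance after payment €20,624.87.
Month 2: interest €249.22; balance after payment €18,820.20.
Month 3: interest €227.41; balance after payment €16,993.72.

€16,993.72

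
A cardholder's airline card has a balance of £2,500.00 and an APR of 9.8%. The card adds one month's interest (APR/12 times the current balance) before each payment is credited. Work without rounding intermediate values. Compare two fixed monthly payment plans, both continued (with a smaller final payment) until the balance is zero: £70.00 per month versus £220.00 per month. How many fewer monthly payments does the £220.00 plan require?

31 fewer payments

Monthly rate r = 9.8%/12 = 0.816667% = 0.00816667.
At £70.00/mo: n = ⌈−ln(1 − rB₀/P)/ln(1+r)⌉ = 43 payments (last £27.90); total interest = total paid − £2,500.00 = £467.90.
At £220.00/mo: 12 payments (last £214.44); total interest £134.44.
Payments saved = 43 − 12 = 31.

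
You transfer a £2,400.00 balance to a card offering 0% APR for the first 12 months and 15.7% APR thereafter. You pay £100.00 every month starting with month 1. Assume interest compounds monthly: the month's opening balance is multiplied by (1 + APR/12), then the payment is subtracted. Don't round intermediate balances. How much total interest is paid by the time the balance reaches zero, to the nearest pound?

£114

Promo months 1–12 at r₀ = 0%/12 = 0; months 13+ at r₁ = 15.7%/12 = 0.0130833.
After month 12 (no interest yet): B = £2,400.00 − 12·£100.00 = £1,200.00.
Then at r₁ with £100.00/mo: n₂ = −ln(1 − r₁·B/P)/ln(1+r₁) ≈ 13.14 → 14 more payments.
Total paid = 25·£100.00 + £13.99 = £2,513.99; interest = £2,513.99 − £2,400.00 = £113.99.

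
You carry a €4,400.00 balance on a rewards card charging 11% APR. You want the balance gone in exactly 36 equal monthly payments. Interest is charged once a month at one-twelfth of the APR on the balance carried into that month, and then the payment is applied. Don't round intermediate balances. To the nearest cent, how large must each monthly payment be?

€144.05

Monthly rate r = 11%/12 = 0.916667% = 0.00916667.
Level-payment amortization: P = B₀·r / (1 − (1+r)^(−n)) = 4400.00·0.00916667 / (1 − 1.00917^(−36)).
Denominator 1 − (1+r)^(−36) = 0.279994681.
P = 40.3333 / 0.279994681 ≈ 144.05.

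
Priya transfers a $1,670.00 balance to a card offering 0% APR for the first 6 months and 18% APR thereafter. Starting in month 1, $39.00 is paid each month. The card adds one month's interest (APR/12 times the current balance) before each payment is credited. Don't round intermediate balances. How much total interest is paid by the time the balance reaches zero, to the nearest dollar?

$669

Promo months 1–6 at r₀ = 0%/12 = 0; months 7+ at r₁ = 18%/12 = 0.015.
After month 6 (no interest yet): B = $1,670.00 − 6·$39.00 = $1,436.00.
Then at r₁ with $39.00/mo: n₂ = −ln(1 − r₁·B/P)/ln(1+r₁) ≈ 53.98 → 54 more payments.
Total paid = 59·$39.00 + $38.13 = $2,339.13; interest = $2,339.13 − $1,670.00 = $669.13.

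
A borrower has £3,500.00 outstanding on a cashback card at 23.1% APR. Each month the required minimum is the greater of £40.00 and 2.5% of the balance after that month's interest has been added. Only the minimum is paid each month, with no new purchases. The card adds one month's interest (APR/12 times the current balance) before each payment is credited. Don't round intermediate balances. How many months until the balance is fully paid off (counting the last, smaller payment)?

Monthly rate r = 23.1%/12 = 1.925% = 0.01925.
While 2.5% of the post-interest balance exceeds £40.00, each month B ← (B·(1+r))·(1 − 0.025), i.e. B shrinks by the factor (1+r)·0.975 = 0.99377.
This holds for months 1–129. Entering month 130 the balance is £1,562.70; 2.5% of the post-interest balance is now below £40.00, so the flat £40.00 minimum applies from here.
From month 130 a fixed £40.00 at rate r clears £1,562.70 in 74 more payments. Total: 129 + 74 = 203 months.

203 months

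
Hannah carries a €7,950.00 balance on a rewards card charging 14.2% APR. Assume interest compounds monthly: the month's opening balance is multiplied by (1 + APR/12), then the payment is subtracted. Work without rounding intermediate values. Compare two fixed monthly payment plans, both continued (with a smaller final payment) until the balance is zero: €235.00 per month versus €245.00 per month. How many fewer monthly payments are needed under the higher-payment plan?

2 fewer payments

Monthly rate r = 14.2%/12 = 1.18333% = 0.0118333.
At €235.00/mo: n = ⌈−ln(1 − rB₀/P)/ln(1+r)⌉ = 44 payments (last €110.44); total interest = total paid − €7,950.00 = €2,265.44.
At €245.00/mo: 42 payments (last €45.13); total interest €2,140.13.
Payments saved = 44 − 42 = 2.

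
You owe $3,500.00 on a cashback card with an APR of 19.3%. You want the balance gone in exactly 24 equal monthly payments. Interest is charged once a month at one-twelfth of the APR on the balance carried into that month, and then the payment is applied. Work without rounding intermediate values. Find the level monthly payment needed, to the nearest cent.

$176.94

Monthly rate r = 19.3%/12 = 1.60833% = 0.0160833.
Level-payment amortization: P = B₀·r / (1 − (1+r)^(−n)) = 3500.00·0.0160833 / (1 − 1.01608^(−24)).
Denominator 1 − (1+r)^(−24) = 0.318138556.
P = 56.2917 / 0.318138556 ≈ 176.94.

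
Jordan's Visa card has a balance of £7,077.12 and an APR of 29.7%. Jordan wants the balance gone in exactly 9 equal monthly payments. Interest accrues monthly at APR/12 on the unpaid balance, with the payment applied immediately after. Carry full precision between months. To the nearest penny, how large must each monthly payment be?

£886.83

Monthly rate r = 29.7%/12 = 2.475% = 0.02475.
Level-payment amortization: P = B₀·r / (1 − (1+r)^(−n)) = 7077.12·0.02475 / (1 − 1.02475^(−9)).
Denominator 1 − (1+r)^(−9) = 0.197511796.
P = 175.159 / 0.197511796 ≈ 886.83.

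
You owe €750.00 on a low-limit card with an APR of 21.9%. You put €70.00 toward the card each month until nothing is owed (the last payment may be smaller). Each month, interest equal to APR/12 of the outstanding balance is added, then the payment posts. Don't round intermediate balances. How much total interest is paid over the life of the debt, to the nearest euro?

€92

Monthly rate r = 21.9%/12 = 1.825% = 0.01825.
Payoff takes n = ⌈−ln(1 − rB₀/P)/ln(1+r)⌉ = ⌈12.031⌉ = 13 payments; the last is €2.16.
Total paid = 12·€70.00 + €2.16 = €842.16.
Total interest = total paid − principal = €842.16 − €750.00 = €92.16.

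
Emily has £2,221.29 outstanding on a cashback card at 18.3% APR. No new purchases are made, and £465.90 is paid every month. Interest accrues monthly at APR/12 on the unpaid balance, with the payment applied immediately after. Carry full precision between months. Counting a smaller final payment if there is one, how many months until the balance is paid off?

5 payments

Monthly rate r = 18.3%/12 = 1.525% = 0.01525.
Recurrence: B ← B·(1+r) − £465.90.
Month 1: interest £33.87; balance after payment £1,789.26.
Month 2: interest £27.29; balance after payment £1,350.65.
Month 3: interest £20.60; balance after payment £905.35.
Month 4: interest £13.81; balance after payment £453.25.
Month 5: interest £6.91; balance after payment £0.00.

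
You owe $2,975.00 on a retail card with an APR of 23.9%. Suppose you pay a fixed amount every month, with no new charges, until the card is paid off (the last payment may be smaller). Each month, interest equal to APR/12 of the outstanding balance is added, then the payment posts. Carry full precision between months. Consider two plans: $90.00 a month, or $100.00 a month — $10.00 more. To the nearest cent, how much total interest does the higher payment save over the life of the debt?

$348.96

Monthly rate r = 23.9%/12 = 1.99167% = 0.0199167.
At $90.00/mo: n = ⌈−ln(1 − rB₀/P)/ln(1+r)⌉ = 55 payments (last $41.56); total interest = total paid − $2,975.00 = $1,926.56.
At $100.00/mo: 46 payments (last $52.60); total interest $1,577.60.
Interest saved = $1,926.56 − $1,577.60 = $348.96.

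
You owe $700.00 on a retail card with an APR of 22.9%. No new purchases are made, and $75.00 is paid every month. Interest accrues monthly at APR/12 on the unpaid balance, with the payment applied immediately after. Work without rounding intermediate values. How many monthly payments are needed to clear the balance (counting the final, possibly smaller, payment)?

11 months

Monthly rate r = 22.9%/12 = 1.90833% = 0.0190833.
Recurrence: B ← B·(1+r) − $75.00.
Month 1: interest $13.36; balance after payment $638.36.
Month 2: interest $12.18; balance after payment $575.54.
Closed form: n = −ln(1 − rB₀/P)/ln(1+r) = −ln(0.82189)/ln(1.01908) ≈ 10.376, so the balance reaches zero during payment 11.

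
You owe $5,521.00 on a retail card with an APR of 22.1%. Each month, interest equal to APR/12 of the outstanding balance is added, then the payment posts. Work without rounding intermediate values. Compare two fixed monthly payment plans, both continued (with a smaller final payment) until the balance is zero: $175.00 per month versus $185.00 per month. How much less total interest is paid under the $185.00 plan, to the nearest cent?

$256.07

Monthly rate r = 22.1%/12 = 1.84167% = 0.0184167.
At $175.00/mo: n = ⌈−ln(1 − rB₀/P)/ln(1+r)⌉ = 48 payments (last $117.55); total interest = total paid − $5,521.00 = $2,821.55.
At $185.00/mo: 44 payments (last $131.48); total interest $2,565.48.
Interest saved = $2,821.55 − $2,565.48 = $256.07.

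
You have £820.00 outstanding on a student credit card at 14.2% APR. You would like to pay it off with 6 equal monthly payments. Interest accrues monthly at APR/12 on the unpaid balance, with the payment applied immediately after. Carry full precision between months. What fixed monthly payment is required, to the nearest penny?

£142.38

Monthly rate r = 14.2%/12 = 1.18333% = 0.0118333.
Level-payment amortization: P = B₀·r / (1 − (1+r)^(−n)) = 820.00·0.0118333 / (1 − 1.01183^(−6)).
Denominator 1 − (1+r)^(−6) = 0.0681497951.
P = 9.70333 / 0.0681497951 ≈ 142.38.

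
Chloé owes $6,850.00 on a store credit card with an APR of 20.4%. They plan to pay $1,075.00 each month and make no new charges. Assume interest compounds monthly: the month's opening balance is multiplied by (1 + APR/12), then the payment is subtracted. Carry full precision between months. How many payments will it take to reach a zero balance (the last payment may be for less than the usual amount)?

7 months

Monthly rate r = 20.4%/12 = 1.7% = 0.017.
Recurrence: B ← B·(1+r) − $1,075.00.
Month 1: interest $116.45; balance after payment $5,891.45.
Month 2: interest $100.15; balance after payment $4,916.60.
Closed form: n = −ln(1 − rB₀/P)/ln(1+r) = −ln(0.89167)/ln(1.017) ≈ 6.802, so the balance reaches zero during payment 7.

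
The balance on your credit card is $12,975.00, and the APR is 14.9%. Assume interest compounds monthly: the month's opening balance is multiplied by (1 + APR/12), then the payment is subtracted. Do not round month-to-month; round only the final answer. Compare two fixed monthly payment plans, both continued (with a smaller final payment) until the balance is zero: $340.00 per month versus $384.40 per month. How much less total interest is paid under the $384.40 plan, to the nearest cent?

Monthly rate r = 14.9%/12 = 1.24167% = 0.0124167.
At $340.00/mo: n = ⌈−ln(1 − rB₀/P)/ln(1+r)⌉ = 53 payments (last $12.82); total interest = total paid − $12,975.00 = $4,717.82.
At $384.40/mo: 45 payments (last $7.09); total interest $3,945.69.
Interest saved = $4,717.82 − $3,945.69 = $772.13.

$772.13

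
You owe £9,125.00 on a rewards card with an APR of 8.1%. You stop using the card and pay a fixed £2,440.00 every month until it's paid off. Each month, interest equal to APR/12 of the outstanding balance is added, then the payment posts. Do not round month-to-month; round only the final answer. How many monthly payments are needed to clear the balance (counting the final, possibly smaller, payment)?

4 payments

Monthly rate r = 8.1%/12 = 0.675% = 0.00675.
Recurrence: B ← B·(1+r) − £2,440.00.
Month 1: interest £61.59; balance after payment £6,746.59.
Month 2: interest £45.54; balance after payment £4,352.13.
Month 3: interest £29.38; balance after payment £1,941.51.
Month 4: interest £13.11; balance after payment £0.00.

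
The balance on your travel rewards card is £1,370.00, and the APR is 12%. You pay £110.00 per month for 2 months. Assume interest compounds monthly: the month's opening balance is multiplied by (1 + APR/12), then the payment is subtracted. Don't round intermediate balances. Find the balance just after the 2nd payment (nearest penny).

£1,176.44

Monthly rate r = 12%/12 = 1% = 0.01.
Each month: B ← B·(1+r) − £110.00.
Month 1: interest £13.70; balance after payment £1,273.70.
Month 2: interest £12.74; balance after payment £1,176.44.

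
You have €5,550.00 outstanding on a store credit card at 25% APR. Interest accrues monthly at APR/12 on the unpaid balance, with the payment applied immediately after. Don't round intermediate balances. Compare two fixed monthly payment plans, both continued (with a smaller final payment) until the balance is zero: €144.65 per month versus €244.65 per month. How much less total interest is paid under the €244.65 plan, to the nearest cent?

Monthly rate r = 25%/12 = 2.08333% = 0.0208333.
At €144.65/mo: n = ⌈−ln(1 − rB₀/P)/ln(1+r)⌉ = 78 payments (last €129.74); total interest = total paid − €5,550.00 = €5,717.79.
At €244.65/mo: 32 payments (last €7.48); total interest €2,041.63.
Interest saved = €5,717.79 − €2,041.63 = €3,676.16.

€3,676.16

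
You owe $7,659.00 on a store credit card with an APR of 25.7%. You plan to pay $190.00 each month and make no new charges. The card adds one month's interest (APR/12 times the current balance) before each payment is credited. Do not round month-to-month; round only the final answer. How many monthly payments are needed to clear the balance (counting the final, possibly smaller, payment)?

94 payments

Monthly rate r = 25.7%/12 = 2.14167% = 0.0214167.
Recurrence: B ← B·(1+r) − $190.00.
Month 1: interest $164.03; balance after payment $7,633.03.
Month 2: interest $163.47; balance after payment $7,606.50.
Closed form: n = −ln(1 − rB₀/P)/ln(1+r) = −ln(0.13668)/ln(1.02142) ≈ 93.914, so the balance reaches zero during payment 94.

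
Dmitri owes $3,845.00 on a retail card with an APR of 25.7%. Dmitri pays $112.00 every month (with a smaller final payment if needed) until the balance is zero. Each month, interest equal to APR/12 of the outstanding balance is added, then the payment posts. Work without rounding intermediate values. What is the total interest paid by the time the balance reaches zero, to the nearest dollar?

Monthly rate r = 25.7%/12 = 2.14167% = 0.0214167.
Payoff takes n = ⌈−ln(1 − rB₀/P)/ln(1+r)⌉ = ⌈62.714⌉ = 63 payments; the last is $80.18.
Total paid = 62·$112.00 + $80.18 = $7,024.18.
Total interest = total paid − principal = $7,024.18 − $3,845.00 = $3,179.18.

$3,179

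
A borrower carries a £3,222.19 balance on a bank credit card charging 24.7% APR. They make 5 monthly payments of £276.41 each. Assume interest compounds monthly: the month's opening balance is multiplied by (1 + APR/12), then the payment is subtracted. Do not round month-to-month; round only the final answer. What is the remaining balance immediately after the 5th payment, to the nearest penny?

Monthly rate r = 24.7%/12 = 2.05833% = 0.0205833.
Each month: B ← B·(1+r) − £276.41.
Month 1: interest £66.32; balance after payment £3,012.10.
Month 2: interest £62.00; balance after payment £2,797.69.
Month 3: interest £57.59; balance after payment £2,578.87.
Month 4: interest £53.08; balance after payment £2,355.54.
Month 5: interest £48.48; balance after payment £2,127.61.

£2,127.61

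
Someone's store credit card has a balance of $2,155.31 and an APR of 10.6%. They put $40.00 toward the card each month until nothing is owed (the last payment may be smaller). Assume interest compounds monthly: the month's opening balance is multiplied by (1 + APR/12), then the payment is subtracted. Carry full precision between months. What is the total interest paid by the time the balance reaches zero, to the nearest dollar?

Monthly rate r = 10.6%/12 = 0.883333% = 0.00883333.
Payoff takes n = ⌈−ln(1 − rB₀/P)/ln(1+r)⌉ = ⌈73.477⌉ = 74 payments; the last is $19.12.
Total paid = 73·$40.00 + $19.12 = $2,939.12.
Total interest = total paid − principal = $2,939.12 − $2,155.31 = $783.81.

$784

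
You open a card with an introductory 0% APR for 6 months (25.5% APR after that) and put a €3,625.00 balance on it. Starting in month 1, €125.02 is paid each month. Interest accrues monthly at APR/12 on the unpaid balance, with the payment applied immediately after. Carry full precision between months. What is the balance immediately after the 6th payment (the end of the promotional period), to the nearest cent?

Promo months 1–6 at r₀ = 0%/12 = 0; months 7+ at r₁ = 25.5%/12 = 0.02125.
After month 6 (no interest yet): B = €3,625.00 − 6·€125.02 = €2,874.88.

€2,874.88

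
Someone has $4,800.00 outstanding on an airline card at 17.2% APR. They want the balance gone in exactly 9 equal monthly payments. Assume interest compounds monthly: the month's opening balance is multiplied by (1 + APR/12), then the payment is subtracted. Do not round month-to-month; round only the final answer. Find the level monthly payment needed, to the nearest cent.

Monthly rate r = 17.2%/12 = 1.43333% = 0.0143333.
Level-payment amortization: P = B₀·r / (1 − (1+r)^(−n)) = 4800.00·0.0143333 / (1 − 1.01433^(−9)).
Denominator 1 − (1+r)^(−9) = 0.120220737.
P = 68.8 / 0.120220737 ≈ 572.28.

$572.28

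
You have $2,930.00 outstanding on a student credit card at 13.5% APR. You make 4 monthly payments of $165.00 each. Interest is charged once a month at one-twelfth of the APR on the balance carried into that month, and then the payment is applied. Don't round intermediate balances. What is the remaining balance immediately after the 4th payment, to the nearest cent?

Monthly rate r = 13.5%/12 = 1.125% = 0.01125.
Each month: B ← B·(1+r) − $165.00.
Month 1: interest $32.96; balance after payment $2,797.96.
Month 2: interest $31.48; balance after payment $2,664.44.
Month 3: interest $29.97; balance after payment $2,529.41.
Month 4: interest $28.46; balance after payment $2,392.87.

$2,392.87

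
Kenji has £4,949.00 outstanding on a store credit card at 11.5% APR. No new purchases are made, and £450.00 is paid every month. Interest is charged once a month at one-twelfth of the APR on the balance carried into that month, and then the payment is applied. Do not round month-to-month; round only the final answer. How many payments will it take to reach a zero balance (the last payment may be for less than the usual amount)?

12 payments

Monthly rate r = 11.5%/12 = 0.958333% = 0.00958333.
Recurrence: B ← B·(1+r) − £450.00.
Month 1: interest £47.43; balance after payment £4,546.43.
Month 2: interest £43.57; balance after payment £4,140.00.
Closed form: n = −ln(1 − rB₀/P)/ln(1+r) = −ln(0.8946)/ln(1.00958) ≈ 11.677, so the balance reaches zero during payment 12.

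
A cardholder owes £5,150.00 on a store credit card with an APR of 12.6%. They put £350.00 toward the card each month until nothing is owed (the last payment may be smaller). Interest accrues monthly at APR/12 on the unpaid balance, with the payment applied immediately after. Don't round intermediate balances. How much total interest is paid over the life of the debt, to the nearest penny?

£473.67

Monthly rate r = 12.6%/12 = 1.05% = 0.0105.
Payoff takes n = ⌈−ln(1 − rB₀/P)/ln(1+r)⌉ = ⌈16.067⌉ = 17 payments; the last is £23.67.
Total paid = 16·£350.00 + £23.67 = £5,623.67.
Total interest = total paid − principal = £5,623.67 − £5,150.00 = £473.67.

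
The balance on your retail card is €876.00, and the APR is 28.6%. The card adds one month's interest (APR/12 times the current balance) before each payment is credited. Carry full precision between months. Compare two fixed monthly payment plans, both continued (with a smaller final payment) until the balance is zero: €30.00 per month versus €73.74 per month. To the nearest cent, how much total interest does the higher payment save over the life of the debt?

€474.23

Monthly rate r = 28.6%/12 = 2.38333% = 0.0238333.
At €30.00/mo: n = ⌈−ln(1 − rB₀/P)/ln(1+r)⌉ = 51 payments (last €16.42); total interest = total paid − €876.00 = €640.42.
At €73.74/mo: 15 payments (last €9.83); total interest €166.19.
Interest saved = €640.42 − €166.19 = €474.23.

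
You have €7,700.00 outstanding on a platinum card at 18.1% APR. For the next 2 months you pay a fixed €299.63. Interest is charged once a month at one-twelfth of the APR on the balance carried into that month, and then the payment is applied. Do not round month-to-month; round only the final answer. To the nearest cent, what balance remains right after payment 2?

€7,330.26

Monthly rate r = 18.1%/12 = 1.50833% = 0.0150833.
Each month: B ← B·(1+r) − €299.63.
Month 1: interest €116.14; balance after payment €7,516.51.
Month 2: interest €113.37; balance after payment €7,330.26.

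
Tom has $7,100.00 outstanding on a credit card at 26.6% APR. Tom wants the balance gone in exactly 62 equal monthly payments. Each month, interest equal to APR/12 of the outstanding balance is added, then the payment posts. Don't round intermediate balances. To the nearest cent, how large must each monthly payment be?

Monthly rate r = 26.6%/12 = 2.21667% = 0.0221667.
Level-payment amortization: P = B₀·r / (1 − (1+r)^(−n)) = 7100.00·0.0221667 / (1 − 1.02217^(−62)).
Denominator 1 − (1+r)^(−62) = 0.743165292.
P = 157.383 / 0.743165292 ≈ 211.77.

$211.77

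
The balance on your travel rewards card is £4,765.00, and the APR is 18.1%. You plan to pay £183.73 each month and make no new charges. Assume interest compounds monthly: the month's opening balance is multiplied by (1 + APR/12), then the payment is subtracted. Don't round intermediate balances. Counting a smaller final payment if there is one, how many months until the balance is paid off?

Monthly rate r = 18.1%/12 = 1.50833% = 0.0150833.
Recurrence: B ← B·(1+r) − £183.73.
Month 1: interest £71.87; balance after payment £4,653.14.
Month 2: interest £70.18; balance after payment £4,539.60.
Closed form: n = −ln(1 − rB₀/P)/ln(1+r) = −ln(0.60882)/ln(1.01508) ≈ 33.147, so the balance reaches zero during payment 34.

34 months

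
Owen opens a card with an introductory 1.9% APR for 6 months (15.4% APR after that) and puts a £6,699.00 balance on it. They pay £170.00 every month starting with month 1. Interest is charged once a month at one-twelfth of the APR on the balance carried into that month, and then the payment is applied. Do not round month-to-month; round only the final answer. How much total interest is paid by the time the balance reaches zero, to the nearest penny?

Promo months 1–6 at r₀ = 1.9%/12 = 0.00158333; months 7+ at r₁ = 15.4%/12 = 0.0128333.
After month 6: iterate B ← B·(1+r₀) − £170.00 for 6 months → £5,738.85.
Then at r₁ with £170.00/mo: n₂ = −ln(1 − r₁·B/P)/ln(1+r₁) ≈ 44.53 → 45 more payments.
Total paid = 50·£170.00 + £89.88 = £8,589.88; interest = £8,589.88 − £6,699.00 = £1,890.88.

£1,890.88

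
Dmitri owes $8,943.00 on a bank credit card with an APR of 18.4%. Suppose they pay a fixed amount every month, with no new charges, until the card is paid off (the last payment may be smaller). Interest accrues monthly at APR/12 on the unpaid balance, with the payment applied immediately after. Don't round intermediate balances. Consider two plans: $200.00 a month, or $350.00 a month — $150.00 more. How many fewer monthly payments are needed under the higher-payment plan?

Monthly rate r = 18.4%/12 = 1.53333% = 0.0153333.
At $200.00/mo: n = ⌈−ln(1 − rB₀/P)/ln(1+r)⌉ = 77 payments (last $9.20); total interest = total paid − $8,943.00 = $6,266.20.
At $350.00/mo: 33 payments (last $237.25); total interest $2,494.25.
Payments saved = 77 − 33 = 44.

44 fewer payments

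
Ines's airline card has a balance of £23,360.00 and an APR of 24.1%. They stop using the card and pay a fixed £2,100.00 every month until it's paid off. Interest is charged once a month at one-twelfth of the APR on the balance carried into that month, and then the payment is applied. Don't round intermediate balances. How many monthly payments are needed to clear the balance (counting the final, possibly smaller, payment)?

13 payments

Monthly rate r = 24.1%/12 = 2.00833% = 0.0200833.
Recurrence: B ← B·(1+r) − £2,100.00.
Month 1: interest £469.15; balance after payment £21,729.15.
Month 2: interest £436.39; balance after payment £20,065.54.
Closed form: n = −ln(1 − rB₀/P)/ln(1+r) = −ln(0.7766)/ln(1.02008) ≈ 12.715, so the balance reaches zero during payment 13.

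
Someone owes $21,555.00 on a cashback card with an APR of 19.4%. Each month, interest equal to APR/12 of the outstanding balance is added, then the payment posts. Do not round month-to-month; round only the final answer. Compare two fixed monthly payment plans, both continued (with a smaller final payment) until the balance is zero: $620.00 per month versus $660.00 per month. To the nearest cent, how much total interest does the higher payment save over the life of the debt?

$1,023.69

Monthly rate r = 19.4%/12 = 1.61667% = 0.0161667.
At $620.00/mo: n = ⌈−ln(1 − rB₀/P)/ln(1+r)⌉ = 52 payments (last $300.85); total interest = total paid − $21,555.00 = $10,365.85.
At $660.00/mo: 47 payments (last $537.16); total interest $9,342.16.
Interest saved = $10,365.85 − $9,342.16 = $1,023.69.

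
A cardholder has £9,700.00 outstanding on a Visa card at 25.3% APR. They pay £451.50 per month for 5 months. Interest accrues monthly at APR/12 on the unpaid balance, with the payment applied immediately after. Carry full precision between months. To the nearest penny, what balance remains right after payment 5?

Monthly rate r = 25.3%/12 = 2.10833% = 0.0210833.
Each month: B ← B·(1+r) − £451.50.
Month 1: interest £204.51; balance after payment £9,453.01.
Month 2: interest £199.30; balance after payment £9,200.81.
Month 3: interest £193.98; balance after payment £8,943.29.
Month 4: interest £188.55; balance after payment £8,680.35.
Month 5: interest £183.01; balance after payment £8,411.86.

£8,411.86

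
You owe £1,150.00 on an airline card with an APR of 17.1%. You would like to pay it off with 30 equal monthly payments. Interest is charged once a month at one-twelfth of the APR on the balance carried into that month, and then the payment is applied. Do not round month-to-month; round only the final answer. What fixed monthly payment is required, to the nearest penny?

£47.38

Monthly rate r = 17.1%/12 = 1.425% = 0.01425.
Level-payment amortization: P = B₀·r / (1 − (1+r)^(−n)) = 1150.00·0.01425 / (1 − 1.01425^(−30)).
Denominator 1 − (1+r)^(−30) = 0.345891928.
P = 16.3875 / 0.345891928 ≈ 47.38.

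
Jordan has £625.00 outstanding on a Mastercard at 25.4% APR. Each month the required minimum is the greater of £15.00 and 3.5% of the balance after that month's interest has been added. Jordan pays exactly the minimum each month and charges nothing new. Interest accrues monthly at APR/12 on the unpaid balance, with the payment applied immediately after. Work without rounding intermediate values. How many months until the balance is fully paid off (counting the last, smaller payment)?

70 months

Monthly rate r = 25.4%/12 = 2.11667% = 0.0211667.
While 3.5% of the post-interest balance exceeds £15.00, each month B ← (B·(1+r))·(1 − 0.035), i.e. B shrinks by the factor (1+r)·0.965 = 0.98543.
This holds for months 1–28. Entering month 29 the balance is £414.33; 3.5% of the post-interest balance is now below £15.00, so the flat £15.00 minimum applies from here.
From month 29 a fixed £15.00 at rate r clears £414.33 in 42 more payments. Total: 28 + 42 = 70 months.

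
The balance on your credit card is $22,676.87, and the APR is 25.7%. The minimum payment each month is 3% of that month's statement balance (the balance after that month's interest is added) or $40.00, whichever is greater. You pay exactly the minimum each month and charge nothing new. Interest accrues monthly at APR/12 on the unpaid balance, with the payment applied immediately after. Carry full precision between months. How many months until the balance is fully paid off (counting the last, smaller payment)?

365 months

Monthly rate r = 25.7%/12 = 2.14167% = 0.0214167.
While 3% of the post-interest balance exceeds $40.00, each month B ← (B·(1+r))·(1 − 0.03), i.e. B shrinks by the factor (1+r)·0.97 = 0.99077.
This holds for months 1–309. Entering month 310 the balance is $1,293.47; 3% of the post-interest balance is now below $40.00, so the flat $40.00 minimum applies from here.
From month 310 a fixed $40.00 at rate r clears $1,293.47 in 56 more payments. Total: 309 + 56 = 365 months.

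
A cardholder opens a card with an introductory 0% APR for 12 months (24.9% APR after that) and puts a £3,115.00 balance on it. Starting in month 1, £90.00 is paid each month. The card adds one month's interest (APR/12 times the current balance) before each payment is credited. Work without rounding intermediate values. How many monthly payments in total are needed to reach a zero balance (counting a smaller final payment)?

43 months

Promo months 1–12 at r₀ = 0%/12 = 0; months 13+ at r₁ = 24.9%/12 = 0.02075.
After month 12 (no interest yet): B = £3,115.00 − 12·£90.00 = £2,035.00.
Then at r₁ with £90.00/mo: n₂ = −ln(1 − r₁·B/P)/ln(1+r₁) ≈ 30.84 → 31 more payments.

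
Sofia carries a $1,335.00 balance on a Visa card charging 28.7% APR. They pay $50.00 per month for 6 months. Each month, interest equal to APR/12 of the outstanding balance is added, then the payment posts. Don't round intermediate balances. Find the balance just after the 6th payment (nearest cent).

Monthly rate r = 28.7%/12 = 2.39167% = 0.0239167.
Each month: B ← B·(1+r) − $50.00.
Month 1: interest $31.93; balance after payment $1,316.93.
Month 2: interest $31.50; balance after payment $1,298.43.
Month 3: interest $31.05; balance after payment $1,279.48.
Month 4: interest $30.60; balance after payment $1,260.08.
Month 5: interest $30.14; balance after payment $1,240.22.
Month 6: interest $29.66; balance after payment $1,219.88.

$1,219.88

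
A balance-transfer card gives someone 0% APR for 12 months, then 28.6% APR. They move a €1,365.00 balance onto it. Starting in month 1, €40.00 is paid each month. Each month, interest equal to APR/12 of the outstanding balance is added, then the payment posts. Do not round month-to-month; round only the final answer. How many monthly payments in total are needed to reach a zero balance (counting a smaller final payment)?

Promo months 1–12 at r₀ = 0%/12 = 0; months 13+ at r₁ = 28.6%/12 = 0.0238333.
After month 12 (no interest yet): B = €1,365.00 − 12·€40.00 = €885.00.
Then at r₁ with €40.00/mo: n₂ = −ln(1 − r₁·B/P)/ln(1+r₁) ≈ 31.81 → 32 more payments.

44 months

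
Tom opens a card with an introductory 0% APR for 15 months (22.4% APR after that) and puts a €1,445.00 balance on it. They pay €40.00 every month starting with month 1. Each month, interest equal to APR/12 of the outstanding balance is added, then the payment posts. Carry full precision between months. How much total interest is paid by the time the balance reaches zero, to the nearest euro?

Promo months 1–15 at r₀ = 0%/12 = 0; months 16+ at r₁ = 22.4%/12 = 0.0186667.
After month 15 (no interest yet): B = €1,445.00 − 15·€40.00 = €845.00.
Then at r₁ with €40.00/mo: n₂ = −ln(1 − r₁·B/P)/ln(1+r₁) ≈ 27.11 → 28 more payments.
Total paid = 42·€40.00 + €4.52 = €1,684.52; interest = €1,684.52 − €1,445.00 = €239.52.

€240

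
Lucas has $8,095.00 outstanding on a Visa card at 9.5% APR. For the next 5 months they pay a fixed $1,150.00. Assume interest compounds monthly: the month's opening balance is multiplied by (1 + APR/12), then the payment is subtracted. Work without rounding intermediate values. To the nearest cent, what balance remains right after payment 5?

$2,578.78

Monthly rate r = 9.5%/12 = 0.791667% = 0.00791667.
Each month: B ← B·(1+r) − $1,150.00.
Month 1: interest $64.09; balance after payment $7,009.09.
Month 2: interest $55.49; balance after payment $5,914.57.
Month 3: interest $46.82; balance after payment $4,811.40.
Month 4: interest $38.09; balance after payment $3,699.49.
Month 5: interest $29.29; balance after payment $2,578.78.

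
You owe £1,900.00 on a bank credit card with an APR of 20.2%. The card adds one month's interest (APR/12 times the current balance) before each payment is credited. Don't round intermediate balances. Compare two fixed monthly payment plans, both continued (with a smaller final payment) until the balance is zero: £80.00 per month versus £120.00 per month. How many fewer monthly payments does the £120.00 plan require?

Monthly rate r = 20.2%/12 = 1.68333% = 0.0168333.
At £80.00/mo: n = ⌈−ln(1 − rB₀/P)/ln(1+r)⌉ = 31 payments (last £46.56); total interest = total paid − £1,900.00 = £546.56.
At £120.00/mo: 19 payments (last £68.45); total interest £328.45.
Payments saved = 31 − 19 = 12.

12 fewer payments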